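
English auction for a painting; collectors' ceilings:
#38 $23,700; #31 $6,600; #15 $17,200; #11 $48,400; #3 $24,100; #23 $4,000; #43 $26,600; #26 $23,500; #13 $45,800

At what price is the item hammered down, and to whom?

#11 wins at $45,800

Limits in order: 48,400 (#11) > 45,800 (#13) > 26,600 (#43) > 24,100 (#3) > 23,700 (#38) > 23,500 (#26) > …
#13 is the last rival to drop out, at $45,800; #11 remains and wins at that price.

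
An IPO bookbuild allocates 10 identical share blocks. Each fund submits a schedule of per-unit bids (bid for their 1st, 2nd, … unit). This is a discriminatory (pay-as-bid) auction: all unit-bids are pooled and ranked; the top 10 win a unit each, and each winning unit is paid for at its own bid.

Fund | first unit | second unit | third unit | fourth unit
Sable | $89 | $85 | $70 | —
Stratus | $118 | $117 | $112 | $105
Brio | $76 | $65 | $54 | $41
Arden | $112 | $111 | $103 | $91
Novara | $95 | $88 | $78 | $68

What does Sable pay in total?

All unit-bids, highest first — top 10: 118 (Stratus-1), 117 (Stratus-2), 112 (Stratus-3), 112 (Arden-1), 111 (Arden-2), 105 (Stratus-4), 103 (Arden-3), 95 (Novara-1), 91 (Arden-4), 89 (Sable-1)
Next rejected bid: $88 (not a price — pay-as-bid).
Sable's winning unit-bids: 89 = $89.

Sable pays $89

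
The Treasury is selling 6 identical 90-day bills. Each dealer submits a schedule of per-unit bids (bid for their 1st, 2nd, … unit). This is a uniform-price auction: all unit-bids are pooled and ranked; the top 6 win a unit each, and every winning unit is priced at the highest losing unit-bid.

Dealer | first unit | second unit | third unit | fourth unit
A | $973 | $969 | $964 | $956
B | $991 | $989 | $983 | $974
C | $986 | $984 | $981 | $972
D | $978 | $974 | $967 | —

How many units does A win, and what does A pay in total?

A: 0 units, pays $0

All unit-bids, highest first — top 6: 991 (B-1), 989 (B-2), 986 (C-1), 984 (C-2), 983 (B-3), 981 (C-3)
Highest rejected unit-bid = $978.
A wins 0 unit(s) at $978 each.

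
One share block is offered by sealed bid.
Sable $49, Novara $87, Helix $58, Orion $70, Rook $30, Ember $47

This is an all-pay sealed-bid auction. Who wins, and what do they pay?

Novara pays $87

All-pay sealed-bid auction: the highest bidder wins the item, but every bidder pays their own bid.
Sorting bids: 87 (Novara) > 70 (Orion) > 58 (Helix) > 49 (Sable) > 47 (Ember) > 30 (Rook)
Novara wins with the top bid; all bids are sunk regardless.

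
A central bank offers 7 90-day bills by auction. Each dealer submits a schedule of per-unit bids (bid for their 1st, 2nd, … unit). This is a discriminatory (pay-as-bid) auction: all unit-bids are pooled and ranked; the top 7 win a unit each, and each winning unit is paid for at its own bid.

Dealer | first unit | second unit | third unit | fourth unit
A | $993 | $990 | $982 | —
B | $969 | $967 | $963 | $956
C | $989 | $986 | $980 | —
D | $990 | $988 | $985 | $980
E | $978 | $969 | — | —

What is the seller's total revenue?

Pooled unit-bids ranked (top 7): 993 (A-1), 990 (A-2), 990 (D-1), 989 (C-1), 988 (D-2), 986 (C-2), 985 (D-3)
Next rejected bid: $982 (not a price — pay-as-bid).
Each winning unit pays its own bid.
Revenue = 993 + 990 + 990 + 989 + 988 + 986 + 985 = $6,921.

Total revenue: $6,921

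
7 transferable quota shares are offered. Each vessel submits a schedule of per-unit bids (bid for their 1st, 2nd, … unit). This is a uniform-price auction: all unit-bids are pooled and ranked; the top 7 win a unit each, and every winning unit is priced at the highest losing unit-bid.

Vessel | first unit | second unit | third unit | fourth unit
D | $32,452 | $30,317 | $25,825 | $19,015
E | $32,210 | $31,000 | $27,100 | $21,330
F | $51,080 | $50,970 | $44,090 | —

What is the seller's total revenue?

Total revenue: $189,700

Merging the schedules and taking the best 7: 51,080 (F-1), 50,970 (F-2), 44,090 (F-3), 32,452 (D-1), 32,210 (E-1), 31,000 (E-2), 30,317 (D-2)
The (k+1)-th unit-bid is $27,100.
Allocation: D 2, E 2, F 3. Every unit priced at $27,100.
Revenue = 7 × 27,100 = $189,700.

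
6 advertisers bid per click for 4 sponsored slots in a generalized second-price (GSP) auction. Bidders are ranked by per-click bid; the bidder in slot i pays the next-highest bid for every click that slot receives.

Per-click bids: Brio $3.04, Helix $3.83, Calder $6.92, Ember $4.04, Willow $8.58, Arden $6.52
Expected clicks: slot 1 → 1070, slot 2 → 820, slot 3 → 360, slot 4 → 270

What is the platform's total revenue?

Total revenue: $15239.30

Ranked by bid: $8.58 (Willow) > $6.92 (Calder) > $6.52 (Arden) > $4.04 (Ember) > $3.83 (Helix) > …
Slot 1: Willow pays $6.92 × 1070 = $7404.40
Slot 2: Calder pays $6.52 × 820 = $5346.40
Slot 3: Arden pays $4.04 × 360 = $1454.40
Slot 4: Ember pays $3.83 × 270 = $1034.10
Total = $15239.30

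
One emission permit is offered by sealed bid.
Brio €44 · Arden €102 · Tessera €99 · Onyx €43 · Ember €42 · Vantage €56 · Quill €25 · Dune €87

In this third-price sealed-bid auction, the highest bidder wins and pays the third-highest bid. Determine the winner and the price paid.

Third-price sealed-bid auction: the highest bidder wins and pays the third-highest bid.
Sorting bids: 102 (Arden) > 99 (Tessera) > 87 (Dune) > 56 (Vantage) > 44 (Brio) > 43 (Onyx) > …
Arden is highest; pays the third-highest bid, €87.

Arden pays €87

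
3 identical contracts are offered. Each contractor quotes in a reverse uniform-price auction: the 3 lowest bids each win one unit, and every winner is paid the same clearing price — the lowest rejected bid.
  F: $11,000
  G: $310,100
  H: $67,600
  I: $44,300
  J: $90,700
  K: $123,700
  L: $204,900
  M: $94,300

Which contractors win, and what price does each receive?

F, I, H; each is paid $90,700

Ordering the bids: 11,000 (F), 44,300 (I), 67,600 (H), 90,700 (J), 94,300 (M), …
Lowest 3: F, I, H.
Lowest unsuccessful bid: $90,700 → clearing price.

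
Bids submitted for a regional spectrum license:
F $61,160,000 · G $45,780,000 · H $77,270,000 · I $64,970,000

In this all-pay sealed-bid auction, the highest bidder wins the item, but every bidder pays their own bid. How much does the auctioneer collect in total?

Total revenue: $249,180,000

All-pay sealed-bid auction: the highest bidder wins the item, but every bidder pays their own bid.
Bids ranked: 77,270,000 (H) > 64,970,000 (I) > 61,160,000 (F) > 45,780,000 (G)
Every bidder forfeits their bid regardless of winning.
Revenue = 61,160,000 + 45,780,000 + 77,270,000 + 64,970,000 = $249,180,000.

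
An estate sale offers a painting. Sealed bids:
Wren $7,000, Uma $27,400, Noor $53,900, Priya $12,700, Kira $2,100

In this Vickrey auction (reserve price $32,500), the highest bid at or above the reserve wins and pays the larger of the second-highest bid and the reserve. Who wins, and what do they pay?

Noor pays $32,500

Sorting bids: 53,900 (Noor) > 27,400 (Uma) > 12,700 (Priya) > 7,000 (Wren) > 2,100 (Kira)
Noor has the top bid at or above the reserve ($53,900).
max(second-highest $27,400, reserve $32,500) = $32,500.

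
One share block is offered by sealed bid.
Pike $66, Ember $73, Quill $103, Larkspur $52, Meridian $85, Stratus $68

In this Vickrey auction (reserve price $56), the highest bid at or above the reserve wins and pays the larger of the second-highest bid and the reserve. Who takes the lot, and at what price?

Bids in order: 103 (Quill) > 85 (Meridian) > 73 (Ember) > 68 (Stratus) > 66 (Pike) > 52 (Larkspur)
Quill has the top bid at or above the reserve ($103).
max(second-highest $85, reserve $56) = $85; the reserve does not bind.

Quill pays $85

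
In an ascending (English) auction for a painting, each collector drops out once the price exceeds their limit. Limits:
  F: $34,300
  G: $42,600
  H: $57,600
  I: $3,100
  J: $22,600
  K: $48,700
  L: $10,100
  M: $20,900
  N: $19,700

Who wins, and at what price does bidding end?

H wins at $48,700

Rule: the price rises until one bidder remains; the winner pays the price at which the last rival dropped out.
Sorting limits: 57,600 (H) > 48,700 (K) > 42,600 (G) > 34,300 (F) > 22,600 (J) > 20,900 (M) > …
Bidding ends when K exits at $48,700; H takes it.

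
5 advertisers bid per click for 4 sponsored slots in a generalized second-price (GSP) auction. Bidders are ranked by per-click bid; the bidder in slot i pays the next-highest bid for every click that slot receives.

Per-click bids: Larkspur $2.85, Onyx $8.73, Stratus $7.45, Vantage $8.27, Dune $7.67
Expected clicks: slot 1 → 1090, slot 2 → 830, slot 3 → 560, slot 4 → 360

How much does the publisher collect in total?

Total revenue: $20578.40

Sorting advertisers: $8.73 (Onyx) > $8.27 (Vantage) > $7.67 (Dune) > $7.45 (Stratus) > $2.85 (Larkspur)
Slot 1: Onyx pays $8.27 × 1090 = $9014.30
Slot 2: Vantage pays $7.67 × 830 = $6366.10
Slot 3: Dune pays $7.45 × 560 = $4172.00
Slot 4: Stratus pays $2.85 × 360 = $1026.00
Total = $20578.40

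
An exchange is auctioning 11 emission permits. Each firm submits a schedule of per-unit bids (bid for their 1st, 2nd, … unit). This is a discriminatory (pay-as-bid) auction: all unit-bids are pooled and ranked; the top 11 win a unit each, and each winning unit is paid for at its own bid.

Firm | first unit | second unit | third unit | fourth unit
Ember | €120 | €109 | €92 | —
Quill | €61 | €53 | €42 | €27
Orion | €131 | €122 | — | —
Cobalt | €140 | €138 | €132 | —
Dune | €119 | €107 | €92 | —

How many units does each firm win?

Cobalt 3, Dune 3, Ember 3, Orion 2

All unit-bids, highest first — top 11: 140 (Cobalt-1), 138 (Cobalt-2), 132 (Cobalt-3), 131 (Orion-1), 122 (Orion-2), 120 (Ember-1), 119 (Dune-1), 109 (Ember-2), 107 (Dune-2), 92 (Ember-3), 92 (Dune-3)
Next rejected bid: €61 (not a price — pay-as-bid).
Allocation: Cobalt 3, Dune 3, Ember 3, Orion 2.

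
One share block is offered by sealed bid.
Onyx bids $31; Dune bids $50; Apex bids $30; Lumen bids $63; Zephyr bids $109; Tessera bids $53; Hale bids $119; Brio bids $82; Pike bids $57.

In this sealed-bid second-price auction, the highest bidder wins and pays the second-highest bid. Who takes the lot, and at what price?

Sorting bids: 119 (Hale) > 109 (Zephyr) > 82 (Brio) > 63 (Lumen) > 57 (Pike) > 53 (Tessera) > …
Hale is highest; pays the second-highest bid, $109.

Hale pays $109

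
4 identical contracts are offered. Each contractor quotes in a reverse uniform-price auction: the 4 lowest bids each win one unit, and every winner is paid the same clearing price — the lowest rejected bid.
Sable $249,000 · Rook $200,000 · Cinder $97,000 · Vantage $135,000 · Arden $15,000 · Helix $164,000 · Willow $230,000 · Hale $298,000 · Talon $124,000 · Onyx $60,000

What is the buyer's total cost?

Bids ranked low→high: 15,000 (Arden), 60,000 (Onyx), 97,000 (Cinder), 124,000 (Talon), 135,000 (Vantage), 164,000 (Helix), …
The 4 lowest are Arden, Onyx, Cinder, Talon.
Lowest unsuccessful bid: $135,000 → clearing price.
Total cost = 4 × $135,000 = $540,000.

Total cost: $540,000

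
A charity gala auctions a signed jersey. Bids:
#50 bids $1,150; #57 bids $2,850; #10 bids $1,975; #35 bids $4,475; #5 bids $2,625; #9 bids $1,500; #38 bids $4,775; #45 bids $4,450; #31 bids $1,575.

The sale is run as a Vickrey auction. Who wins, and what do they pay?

#38 pays $4,475

Rule: the highest bidder wins and pays the second-highest bid.
Bids in order: 4,775 (#38) > 4,475 (#35) > 4,450 (#45) > 2,850 (#57) > 2,625 (#5) > 1,975 (#10) > …
#38 wins with the highest bid; price is set by the runner-up at $4,475.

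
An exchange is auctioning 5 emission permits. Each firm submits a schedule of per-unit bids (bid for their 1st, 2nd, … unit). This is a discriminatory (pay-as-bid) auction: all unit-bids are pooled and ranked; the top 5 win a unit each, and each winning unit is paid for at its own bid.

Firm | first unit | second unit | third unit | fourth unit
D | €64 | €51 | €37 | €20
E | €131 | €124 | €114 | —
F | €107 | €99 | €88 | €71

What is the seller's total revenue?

Merging the schedules and taking the best 5: 131 (E-1), 124 (E-2), 114 (E-3), 107 (F-1), 99 (F-2)
Next rejected bid: €88 (not a price — pay-as-bid).
Each winning unit pays its own bid.
Revenue = 131 + 124 + 114 + 107 + 99 = €575.

Total revenue: €575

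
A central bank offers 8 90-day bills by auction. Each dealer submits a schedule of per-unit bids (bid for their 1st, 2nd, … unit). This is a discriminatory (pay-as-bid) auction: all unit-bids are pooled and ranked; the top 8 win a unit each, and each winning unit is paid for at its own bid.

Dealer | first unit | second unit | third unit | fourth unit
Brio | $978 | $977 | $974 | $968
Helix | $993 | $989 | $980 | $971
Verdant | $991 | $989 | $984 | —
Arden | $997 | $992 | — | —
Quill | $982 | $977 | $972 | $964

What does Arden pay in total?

Arden pays $1,989

All unit-bids, highest first — top 8: 997 (Arden-1), 993 (Helix-1), 992 (Arden-2), 991 (Verdant-1), 989 (Helix-2), 989 (Verdant-2), 984 (Verdant-3), 982 (Quill-1)
Next rejected bid: $980 (not a price — pay-as-bid).
Arden's winning unit-bids: 997 + 992 = $1,989.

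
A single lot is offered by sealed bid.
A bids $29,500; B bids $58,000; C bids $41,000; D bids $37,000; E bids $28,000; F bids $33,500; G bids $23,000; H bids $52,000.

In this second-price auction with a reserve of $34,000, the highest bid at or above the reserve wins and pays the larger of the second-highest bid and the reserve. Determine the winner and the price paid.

B pays $52,000

Bids ranked: 58,000 (B) > 52,000 (H) > 41,000 (C) > 37,000 (D) > 33,500 (F) > 29,500 (A) > …
B has the top bid at or above the reserve ($58,000).
Second-highest bid $52,000 exceeds the reserve $34,000 → payment $52,000.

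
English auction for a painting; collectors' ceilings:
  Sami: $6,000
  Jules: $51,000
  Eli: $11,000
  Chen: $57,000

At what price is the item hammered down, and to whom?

Chen wins at $51,000

Limits in order: 57,000 (Chen) > 51,000 (Jules) > 11,000 (Eli) > 6,000 (Sami)
Once the price passes $51,000, only Chen is left; the hammer falls at Jules's limit of $51,000.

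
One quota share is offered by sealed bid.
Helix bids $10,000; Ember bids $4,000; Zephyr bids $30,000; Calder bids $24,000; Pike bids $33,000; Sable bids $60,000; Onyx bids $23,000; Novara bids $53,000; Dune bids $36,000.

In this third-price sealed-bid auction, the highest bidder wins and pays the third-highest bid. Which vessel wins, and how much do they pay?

Sable pays $36,000

Bids in order: 60,000 (Sable) > 53,000 (Novara) > 36,000 (Dune) > 33,000 (Pike) > 30,000 (Zephyr) > 24,000 (Calder) > …
Sable wins; payment is bid #3 in the ranking = $36,000.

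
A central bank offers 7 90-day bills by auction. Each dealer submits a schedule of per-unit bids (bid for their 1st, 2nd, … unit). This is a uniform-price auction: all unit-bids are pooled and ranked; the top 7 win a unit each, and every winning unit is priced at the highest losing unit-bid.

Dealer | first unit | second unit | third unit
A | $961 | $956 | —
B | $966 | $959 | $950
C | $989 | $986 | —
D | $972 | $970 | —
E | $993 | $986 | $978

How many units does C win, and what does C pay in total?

Merging the schedules and taking the best 7: 993 (E-1), 989 (C-1), 986 (C-2), 986 (E-2), 978 (E-3), 972 (D-1), 970 (D-2)
Highest rejected unit-bid = $966.
C wins 2 unit(s) at $966 each.

C: 2 units, pays $1,932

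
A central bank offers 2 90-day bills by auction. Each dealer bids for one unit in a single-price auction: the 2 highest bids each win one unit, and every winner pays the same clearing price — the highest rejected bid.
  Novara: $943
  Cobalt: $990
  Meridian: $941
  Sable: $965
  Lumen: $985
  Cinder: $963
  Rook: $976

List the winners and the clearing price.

Cobalt, Lumen; each pays $976

Ordering the bids: 990 (Cobalt), 985 (Lumen), 976 (Rook), 965 (Sable), …
Top 2: Cobalt, Lumen.
Clearing price = highest rejected bid = $976.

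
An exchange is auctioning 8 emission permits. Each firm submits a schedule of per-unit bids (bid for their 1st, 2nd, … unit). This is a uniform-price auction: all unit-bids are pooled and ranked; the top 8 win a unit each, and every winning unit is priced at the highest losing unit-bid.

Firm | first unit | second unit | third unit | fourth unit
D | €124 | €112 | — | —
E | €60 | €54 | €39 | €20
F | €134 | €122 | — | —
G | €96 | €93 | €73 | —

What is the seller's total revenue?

All unit-bids, highest first — top 8: 134 (F-1), 124 (D-1), 122 (F-2), 112 (D-2), 96 (G-1), 93 (G-2), 73 (G-3), 60 (E-1)
Highest rejected unit-bid = €54.
Allocation: D 2, E 1, F 2, G 3. Every unit priced at €54.
Revenue = 8 × 54 = €432.

Total revenue: €432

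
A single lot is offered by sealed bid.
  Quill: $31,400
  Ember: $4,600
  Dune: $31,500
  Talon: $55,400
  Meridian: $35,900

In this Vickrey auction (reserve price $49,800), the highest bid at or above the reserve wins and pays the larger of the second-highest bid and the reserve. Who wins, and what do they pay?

Vickrey auction (reserve price $49,800): the highest bid at or above the reserve wins and pays the larger of the second-highest bid and the reserve.
Sorting bids: 55,400 (Talon) > 35,900 (Meridian) > 31,500 (Dune) > 31,400 (Quill) > 4,600 (Ember)
Talon has the top bid at or above the reserve ($55,400).
Second-highest bid $35,900 is below the reserve $49,800, so the reserve binds → payment $49,800.

Talon pays $49,800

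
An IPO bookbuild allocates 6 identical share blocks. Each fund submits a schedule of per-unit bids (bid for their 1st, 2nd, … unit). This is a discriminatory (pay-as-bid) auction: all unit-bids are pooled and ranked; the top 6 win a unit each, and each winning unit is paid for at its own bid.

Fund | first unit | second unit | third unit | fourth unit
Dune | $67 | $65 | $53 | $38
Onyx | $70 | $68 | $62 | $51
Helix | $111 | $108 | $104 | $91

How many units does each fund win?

All unit-bids, highest first — top 6: 111 (Helix-1), 108 (Helix-2), 104 (Helix-3), 91 (Helix-4), 70 (Onyx-1), 68 (Onyx-2)
Next rejected bid: $67 (not a price — pay-as-bid).
Allocation: Helix 4, Onyx 2.

Helix 4, Onyx 2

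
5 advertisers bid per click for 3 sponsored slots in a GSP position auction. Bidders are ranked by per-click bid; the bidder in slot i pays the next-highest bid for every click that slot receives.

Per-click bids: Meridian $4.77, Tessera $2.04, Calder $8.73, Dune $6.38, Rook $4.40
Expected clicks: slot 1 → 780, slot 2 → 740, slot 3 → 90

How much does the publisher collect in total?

Total revenue: $8902.20

Sorting advertisers: $8.73 (Calder) > $6.38 (Dune) > $4.77 (Meridian) > $4.40 (Rook) > …
Slot 1: Calder pays $6.38 × 780 = $4976.40
Slot 2: Dune pays $4.77 × 740 = $3529.80
Slot 3: Meridian pays $4.40 × 90 = $396.00
Total = $8902.20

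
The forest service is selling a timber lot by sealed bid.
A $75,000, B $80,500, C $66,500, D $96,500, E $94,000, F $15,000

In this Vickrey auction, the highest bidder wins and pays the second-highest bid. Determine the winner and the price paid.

D pays $94,000

Sorting bids: 96,500 (D) > 94,000 (E) > 80,500 (B) > 75,000 (A) > 66,500 (C) > 15,000 (F)
D wins with the highest bid; price is set by the runner-up at $94,000.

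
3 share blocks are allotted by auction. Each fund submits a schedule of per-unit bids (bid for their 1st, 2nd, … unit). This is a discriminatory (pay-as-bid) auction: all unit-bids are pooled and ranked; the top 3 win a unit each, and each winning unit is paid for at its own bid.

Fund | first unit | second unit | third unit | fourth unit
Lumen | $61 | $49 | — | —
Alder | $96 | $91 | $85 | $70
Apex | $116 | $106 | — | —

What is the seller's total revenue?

Total revenue: $318

All unit-bids, highest first — top 3: 116 (Apex-1), 106 (Apex-2), 96 (Alder-1)
Next rejected bid: $91 (not a price — pay-as-bid).
Each winning unit pays its own bid.
Revenue = 116 + 106 + 96 = $318.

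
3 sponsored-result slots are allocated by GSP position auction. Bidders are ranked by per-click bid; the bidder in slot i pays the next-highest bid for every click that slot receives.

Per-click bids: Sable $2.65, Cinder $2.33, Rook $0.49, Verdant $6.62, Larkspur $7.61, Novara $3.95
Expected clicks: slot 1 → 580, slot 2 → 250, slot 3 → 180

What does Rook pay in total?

Rook pays $0.00

Sorting advertisers: $7.61 (Larkspur) > $6.62 (Verdant) > $3.95 (Novara) > $2.65 (Sable) > …
Rook ranks below slot 3 → no slot, pays nothing.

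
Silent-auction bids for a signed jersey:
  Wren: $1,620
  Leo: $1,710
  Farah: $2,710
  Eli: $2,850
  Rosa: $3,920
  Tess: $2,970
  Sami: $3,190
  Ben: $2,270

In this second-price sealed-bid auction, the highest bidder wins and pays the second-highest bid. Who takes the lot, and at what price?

Rule: the highest bidder wins and pays the second-highest bid.
Bids ranked: 3,920 (Rosa) > 3,190 (Sami) > 2,970 (Tess) > 2,850 (Eli) > 2,710 (Farah) > 2,270 (Ben) > …
Rosa is highest; pays the second-highest bid, $3,190.

Rosa pays $3,190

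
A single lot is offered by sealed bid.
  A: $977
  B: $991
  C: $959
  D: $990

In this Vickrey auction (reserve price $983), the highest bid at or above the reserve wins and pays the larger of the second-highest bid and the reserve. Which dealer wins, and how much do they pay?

B pays $990

Sorting bids: 991 (B) > 990 (D) > 977 (A) > 959 (C)
Highest eligible bid: B at $991.
max(second-highest $990, reserve $983) = $990; the reserve does not bind.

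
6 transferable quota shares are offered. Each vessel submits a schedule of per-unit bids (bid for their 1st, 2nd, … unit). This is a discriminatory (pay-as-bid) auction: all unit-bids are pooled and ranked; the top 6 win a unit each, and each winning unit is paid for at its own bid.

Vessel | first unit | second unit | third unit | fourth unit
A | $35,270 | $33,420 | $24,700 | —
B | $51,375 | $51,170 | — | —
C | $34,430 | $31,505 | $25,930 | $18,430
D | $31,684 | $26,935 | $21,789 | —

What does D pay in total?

D pays $31,684

Pooled unit-bids ranked (top 6): 51,375 (B-1), 51,170 (B-2), 35,270 (A-1), 34,430 (C-1), 33,420 (A-2), 31,684 (D-1)
Next rejected bid: $31,505 (not a price — pay-as-bid).
D's winning unit-bids: 31,684 = $31,684.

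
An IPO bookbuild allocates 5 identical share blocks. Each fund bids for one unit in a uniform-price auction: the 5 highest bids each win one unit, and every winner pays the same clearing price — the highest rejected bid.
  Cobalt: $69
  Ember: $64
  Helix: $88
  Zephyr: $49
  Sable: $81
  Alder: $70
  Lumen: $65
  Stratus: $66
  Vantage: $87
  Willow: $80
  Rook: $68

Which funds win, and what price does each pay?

Helix, Vantage, Sable, Willow, Alder; each pays $69

Ordering the bids: 88 (Helix), 87 (Vantage), 81 (Sable), 80 (Willow), 70 (Alder), 69 (Cobalt), 68 (Rook), …
The 5 highest are Helix, Vantage, Sable, Willow, Alder.
Clearing price = highest rejected bid = $69.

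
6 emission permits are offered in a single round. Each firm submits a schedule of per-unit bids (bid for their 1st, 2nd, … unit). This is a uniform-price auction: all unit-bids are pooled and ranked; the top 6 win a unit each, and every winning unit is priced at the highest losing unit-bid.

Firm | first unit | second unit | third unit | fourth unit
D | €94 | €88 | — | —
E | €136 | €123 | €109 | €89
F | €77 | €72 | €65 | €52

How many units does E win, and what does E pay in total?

Merging the schedules and taking the best 6: 136 (E-1), 123 (E-2), 109 (E-3), 94 (D-1), 89 (E-4), 88 (D-2)
First bid not allocated: €77.
E wins 4 unit(s) at €77 each.

E: 4 units, pays €308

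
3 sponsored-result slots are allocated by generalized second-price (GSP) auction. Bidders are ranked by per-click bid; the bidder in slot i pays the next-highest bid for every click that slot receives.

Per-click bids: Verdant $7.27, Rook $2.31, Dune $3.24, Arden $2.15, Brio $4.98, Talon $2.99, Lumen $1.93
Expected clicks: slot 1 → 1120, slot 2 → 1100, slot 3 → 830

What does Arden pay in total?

Arden pays $0.00

Ranked by bid: $7.27 (Verdant) > $4.98 (Brio) > $3.24 (Dune) > $2.99 (Talon) > …
Arden ranks below slot 3 → no slot, pays nothing.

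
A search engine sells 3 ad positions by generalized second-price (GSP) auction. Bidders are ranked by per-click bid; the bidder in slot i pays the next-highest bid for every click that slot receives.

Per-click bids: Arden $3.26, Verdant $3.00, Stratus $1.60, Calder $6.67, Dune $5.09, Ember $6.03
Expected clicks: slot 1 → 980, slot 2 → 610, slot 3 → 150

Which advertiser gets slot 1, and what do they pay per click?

Calder; $6.03 per click

Ranked by bid: $6.67 (Calder) > $6.03 (Ember) > $5.09 (Dune) > $3.26 (Arden) > …
Slot 1 goes to the first-ranked bidder, Calder, who pays the next bid down: $6.03/click.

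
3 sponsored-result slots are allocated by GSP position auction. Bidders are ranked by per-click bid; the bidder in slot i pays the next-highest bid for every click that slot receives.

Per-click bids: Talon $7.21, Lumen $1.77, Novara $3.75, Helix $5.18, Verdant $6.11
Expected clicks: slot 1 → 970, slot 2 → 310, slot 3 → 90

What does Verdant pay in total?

Verdant pays $1605.80

Sorting advertisers: $7.21 (Talon) > $6.11 (Verdant) > $5.18 (Helix) > $3.75 (Novara) > …
Verdant holds slot 2 → pays next bid $5.18 × 310 clicks = $1605.80.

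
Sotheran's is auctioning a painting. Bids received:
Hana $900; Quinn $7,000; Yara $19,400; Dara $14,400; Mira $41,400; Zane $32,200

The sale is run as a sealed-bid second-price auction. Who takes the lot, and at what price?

Bids in order: 41,400 (Mira) > 32,200 (Zane) > 19,400 (Yara) > 14,400 (Dara) > 7,000 (Quinn) > 900 (Hana)
Mira wins with the highest bid; price is set by the runner-up at $32,200.

Mira pays $32,200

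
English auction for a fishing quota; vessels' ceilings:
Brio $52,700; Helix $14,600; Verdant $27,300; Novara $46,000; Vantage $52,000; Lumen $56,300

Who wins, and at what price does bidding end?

Lumen wins at $52,700

Rule: the price rises until one bidder remains; the winner pays the price at which the last rival dropped out.
Limits ranked: 56,300 (Lumen) > 52,700 (Brio) > 52,000 (Vantage) > 46,000 (Novara) > 27,300 (Verdant) > 14,600 (Helix)
Once the price passes $52,700, only Lumen is left; the hammer falls at Brio's limit of $52,700.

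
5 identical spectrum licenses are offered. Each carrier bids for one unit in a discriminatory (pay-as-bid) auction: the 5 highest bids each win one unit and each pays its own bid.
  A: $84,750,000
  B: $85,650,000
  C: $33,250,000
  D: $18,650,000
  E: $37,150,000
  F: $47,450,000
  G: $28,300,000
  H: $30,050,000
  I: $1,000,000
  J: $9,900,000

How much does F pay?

Sorting: 85,650,000 (B), 84,750,000 (A), 47,450,000 (F), 37,150,000 (E), 33,250,000 (C), 30,050,000 (H), 28,300,000 (G), …
The 5 highest are B, A, F, E, C.
F wins → own bid $47,450,000.

F pays $47,450,000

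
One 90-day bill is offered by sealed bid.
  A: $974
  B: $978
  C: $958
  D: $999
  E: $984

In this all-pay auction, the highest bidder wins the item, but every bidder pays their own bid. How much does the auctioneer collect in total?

Total revenue: $4,893

Sorting bids: 999 (D) > 984 (E) > 978 (B) > 974 (A) > 958 (C)
Every bidder forfeits their bid regardless of winning.
Revenue = 974 + 978 + 958 + 999 + 984 = $4,893.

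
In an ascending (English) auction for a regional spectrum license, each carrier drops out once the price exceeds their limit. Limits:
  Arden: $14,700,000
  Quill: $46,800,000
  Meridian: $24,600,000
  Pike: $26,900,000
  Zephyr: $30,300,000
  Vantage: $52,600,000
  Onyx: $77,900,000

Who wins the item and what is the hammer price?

Onyx wins at $52,600,000

Limits ranked: 77,900,000 (Onyx) > 52,600,000 (Vantage) > 46,800,000 (Quill) > 30,300,000 (Zephyr) > 26,900,000 (Pike) > 24,600,000 (Meridian) > …
Vantage is the last rival to drop out, at $52,600,000; Onyx remains and wins at that price.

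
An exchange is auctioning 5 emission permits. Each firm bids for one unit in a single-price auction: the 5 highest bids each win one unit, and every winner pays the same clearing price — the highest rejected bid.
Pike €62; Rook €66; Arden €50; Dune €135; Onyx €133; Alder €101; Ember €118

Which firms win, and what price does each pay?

Bids ranked high→low: 135 (Dune), 133 (Onyx), 118 (Ember), 101 (Alder), 66 (Rook), 62 (Pike), 50 (Arden)
Top 5: Dune, Onyx, Ember, Alder, Rook.
First losing bid is Pike's €62, which sets the uniform price.

Dune, Onyx, Ember, Alder, Rook; each pays €62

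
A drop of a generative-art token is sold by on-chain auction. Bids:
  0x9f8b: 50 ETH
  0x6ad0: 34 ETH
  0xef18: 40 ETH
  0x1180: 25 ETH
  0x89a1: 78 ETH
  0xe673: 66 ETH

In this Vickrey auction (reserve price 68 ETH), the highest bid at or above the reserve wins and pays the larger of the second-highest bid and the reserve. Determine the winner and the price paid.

Bids ranked: 78 (0x89a1) > 66 (0xe673) > 50 (0x9f8b) > 40 (0xef18) > 34 (0x6ad0) > 25 (0x1180)
0x89a1 has the top bid at or above the reserve (78 ETH).
Second-highest bid 66 ETH is below the reserve 68 ETH, so the reserve binds → payment 68 ETH.

0x89a1 pays 68 ETH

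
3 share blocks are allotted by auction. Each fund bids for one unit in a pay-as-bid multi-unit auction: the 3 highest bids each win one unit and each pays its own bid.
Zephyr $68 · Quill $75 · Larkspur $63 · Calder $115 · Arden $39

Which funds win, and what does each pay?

Calder $115, Quill $75, Zephyr $68

Sorting: 115 (Calder), 75 (Quill), 68 (Zephyr), 63 (Larkspur), 39 (Arden)
Winners (3 units): Calder, Quill, Zephyr.
Each winner pays its own bid: Calder $115, Quill $75, Zephyr $68.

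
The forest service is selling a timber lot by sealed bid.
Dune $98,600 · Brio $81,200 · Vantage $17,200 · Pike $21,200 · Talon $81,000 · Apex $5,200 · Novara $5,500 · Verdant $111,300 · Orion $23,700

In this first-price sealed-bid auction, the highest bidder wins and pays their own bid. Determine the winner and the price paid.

Verdant pays $111,300

First-price sealed-bid auction: the highest bidder wins and pays their own bid.
Bids ranked: 111,300 (Verdant) > 98,600 (Dune) > 81,200 (Brio) > 81,000 (Talon) > 23,700 (Orion) > 21,200 (Pike) > …
Verdant has the highest bid and pays exactly that: $111,300.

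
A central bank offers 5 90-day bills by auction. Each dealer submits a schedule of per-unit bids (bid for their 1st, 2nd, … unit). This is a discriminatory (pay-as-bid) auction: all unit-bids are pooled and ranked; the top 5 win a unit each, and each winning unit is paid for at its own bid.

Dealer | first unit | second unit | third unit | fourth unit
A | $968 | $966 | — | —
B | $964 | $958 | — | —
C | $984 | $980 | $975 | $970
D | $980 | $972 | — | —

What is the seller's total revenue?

All unit-bids, highest first — top 5: 984 (C-1), 980 (C-2), 980 (D-1), 975 (C-3), 972 (D-2)
Next rejected bid: $970 (not a price — pay-as-bid).
Each winning unit pays its own bid.
Revenue = 984 + 980 + 980 + 975 + 972 = $4,891.

Total revenue: $4,891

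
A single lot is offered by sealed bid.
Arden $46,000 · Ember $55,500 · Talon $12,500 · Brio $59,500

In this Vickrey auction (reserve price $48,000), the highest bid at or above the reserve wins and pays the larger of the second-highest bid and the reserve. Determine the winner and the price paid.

Brio pays $55,500

Vickrey auction (reserve price $48,000): the highest bid at or above the reserve wins and pays the larger of the second-highest bid and the reserve.
Sorting bids: 59,500 (Brio) > 55,500 (Ember) > 46,000 (Arden) > 12,500 (Talon)
Highest eligible bid: Brio at $59,500.
max(second-highest $55,500, reserve $48,000) = $55,500; the reserve does not bind.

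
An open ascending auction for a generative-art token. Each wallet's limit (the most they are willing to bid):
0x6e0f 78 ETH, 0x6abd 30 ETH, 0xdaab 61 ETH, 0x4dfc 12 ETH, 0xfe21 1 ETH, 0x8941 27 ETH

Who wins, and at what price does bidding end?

Ascending (English) auction: the price rises until one bidder remains; the winner pays the price at which the last rival dropped out.
Limits ranked: 78 (0x6e0f) > 61 (0xdaab) > 30 (0x6abd) > 27 (0x8941) > 12 (0x4dfc) > 1 (0xfe21)
Once the price passes 61 ETH, only 0x6e0f is left; the hammer falls at 0xdaab's limit of 61 ETH.

0x6e0f wins at 61 ETH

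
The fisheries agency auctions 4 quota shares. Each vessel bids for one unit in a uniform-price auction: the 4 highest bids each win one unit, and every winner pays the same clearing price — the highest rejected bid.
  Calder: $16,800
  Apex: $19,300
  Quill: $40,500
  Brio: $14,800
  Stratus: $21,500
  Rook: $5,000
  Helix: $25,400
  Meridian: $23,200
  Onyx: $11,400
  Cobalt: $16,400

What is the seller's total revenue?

Total revenue: $77,200

Ordering the bids: 40,500 (Quill), 25,400 (Helix), 23,200 (Meridian), 21,500 (Stratus), 19,300 (Apex), 16,800 (Calder), …
Winners (4 units): Quill, Helix, Meridian, Stratus.
First losing bid is Apex's $19,300, which sets the uniform price.
Total revenue = 4 × $19,300 = $77,200.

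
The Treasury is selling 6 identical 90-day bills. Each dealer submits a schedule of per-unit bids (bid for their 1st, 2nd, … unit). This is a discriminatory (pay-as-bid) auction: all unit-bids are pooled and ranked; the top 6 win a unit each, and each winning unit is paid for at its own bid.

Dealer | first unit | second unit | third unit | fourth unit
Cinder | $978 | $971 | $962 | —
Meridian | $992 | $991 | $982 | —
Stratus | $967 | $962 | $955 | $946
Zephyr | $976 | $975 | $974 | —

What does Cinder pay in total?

All unit-bids, highest first — top 6: 992 (Meridian-1), 991 (Meridian-2), 982 (Meridian-3), 978 (Cinder-1), 976 (Zephyr-1), 975 (Zephyr-2)
Next rejected bid: $974 (not a price — pay-as-bid).
Cinder's winning unit-bids: 978 = $978.

Cinder pays $978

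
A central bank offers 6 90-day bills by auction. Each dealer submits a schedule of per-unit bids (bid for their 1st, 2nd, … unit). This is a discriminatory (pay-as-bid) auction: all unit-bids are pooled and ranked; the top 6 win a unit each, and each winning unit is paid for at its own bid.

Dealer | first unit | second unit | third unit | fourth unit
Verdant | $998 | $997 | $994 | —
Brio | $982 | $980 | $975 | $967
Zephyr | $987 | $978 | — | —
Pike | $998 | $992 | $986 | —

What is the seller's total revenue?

Pooled unit-bids ranked (top 6): 998 (Verdant-1), 998 (Pike-1), 997 (Verdant-2), 994 (Verdant-3), 992 (Pike-2), 987 (Zephyr-1)
Next rejected bid: $986 (not a price — pay-as-bid).
Each winning unit pays its own bid.
Revenue = 998 + 998 + 997 + 994 + 992 + 987 = $5,966.

Total revenue: $5,966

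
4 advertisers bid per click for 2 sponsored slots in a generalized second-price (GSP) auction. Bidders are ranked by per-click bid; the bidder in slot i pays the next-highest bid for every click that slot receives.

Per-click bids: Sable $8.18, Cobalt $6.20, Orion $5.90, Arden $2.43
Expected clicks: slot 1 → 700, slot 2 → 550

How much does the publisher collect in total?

Sorting advertisers: $8.18 (Sable) > $6.20 (Cobalt) > $5.90 (Orion) > …
Slot 1: Sable pays $6.20 × 700 = $4340.00
Slot 2: Cobalt pays $5.90 × 550 = $3245.00
Total = $7585.00

Total revenue: $7585.00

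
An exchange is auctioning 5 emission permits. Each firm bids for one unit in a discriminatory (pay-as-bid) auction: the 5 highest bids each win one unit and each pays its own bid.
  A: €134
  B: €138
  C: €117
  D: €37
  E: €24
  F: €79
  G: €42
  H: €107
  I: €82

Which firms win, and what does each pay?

B €138, A €134, C €117, H €107, I €82

Sorting: 138 (B), 134 (A), 117 (C), 107 (H), 82 (I), 79 (F), 42 (G), …
Winners (5 units): B, A, C, H, I.
Each winner pays its own bid: B €138, A €134, C €117, H €107, I €82.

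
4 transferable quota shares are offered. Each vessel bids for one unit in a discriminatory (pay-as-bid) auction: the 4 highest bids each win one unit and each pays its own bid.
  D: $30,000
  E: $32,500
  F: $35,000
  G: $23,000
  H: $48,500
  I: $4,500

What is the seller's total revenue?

Total revenue: $146,000

Sorting: 48,500 (H), 35,000 (F), 32,500 (E), 30,000 (D), 23,000 (G), 4,500 (I)
Top 4: H, F, E, D.
Total revenue = 48,500 + 35,000 + 32,500 + 30,000 = $146,000.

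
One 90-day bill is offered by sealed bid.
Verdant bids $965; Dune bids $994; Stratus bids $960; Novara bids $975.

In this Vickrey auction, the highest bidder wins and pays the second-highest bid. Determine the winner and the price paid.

Dune pays $975

Sorting bids: 994 (Dune) > 975 (Novara) > 965 (Verdant) > 960 (Stratus)
Dune is highest; pays the second-highest bid, $975.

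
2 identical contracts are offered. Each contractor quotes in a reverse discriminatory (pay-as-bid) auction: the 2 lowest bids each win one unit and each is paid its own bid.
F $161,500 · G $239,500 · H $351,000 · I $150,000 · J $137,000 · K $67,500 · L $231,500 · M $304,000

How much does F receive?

Ordering the bids: 67,500 (K), 137,000 (J), 150,000 (I), 161,500 (F), …
Lowest 2: K, J.
F does not win → $0.

F is paid $0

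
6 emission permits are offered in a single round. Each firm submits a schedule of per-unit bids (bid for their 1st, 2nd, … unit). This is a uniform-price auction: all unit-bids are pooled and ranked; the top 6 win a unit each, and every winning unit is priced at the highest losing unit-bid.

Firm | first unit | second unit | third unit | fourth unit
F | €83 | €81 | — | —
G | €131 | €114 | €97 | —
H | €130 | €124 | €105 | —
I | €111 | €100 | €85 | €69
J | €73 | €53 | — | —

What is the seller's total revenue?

All unit-bids, highest first — top 6: 131 (G-1), 130 (H-1), 124 (H-2), 114 (G-2), 111 (I-1), 105 (H-3)
First bid not allocated: €100.
Allocation: G 2, H 3, I 1. Every unit priced at €100.
Revenue = 6 × 100 = €600.

Total revenue: €600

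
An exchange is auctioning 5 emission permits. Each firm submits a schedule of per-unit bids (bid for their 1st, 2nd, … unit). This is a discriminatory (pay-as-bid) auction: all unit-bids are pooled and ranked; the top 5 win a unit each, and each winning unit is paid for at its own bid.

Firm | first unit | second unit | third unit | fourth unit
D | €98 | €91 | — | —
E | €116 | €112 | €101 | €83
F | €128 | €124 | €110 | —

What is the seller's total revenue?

All unit-bids, highest first — top 5: 128 (F-1), 124 (F-2), 116 (E-1), 112 (E-2), 110 (F-3)
Next rejected bid: €101 (not a price — pay-as-bid).
Each winning unit pays its own bid.
Revenue = 128 + 124 + 116 + 112 + 110 = €590.

Total revenue: €590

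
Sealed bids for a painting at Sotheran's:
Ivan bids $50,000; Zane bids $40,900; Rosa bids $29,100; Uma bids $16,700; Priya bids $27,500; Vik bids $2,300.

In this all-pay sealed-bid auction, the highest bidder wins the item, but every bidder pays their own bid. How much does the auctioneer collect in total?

Total revenue: $166,500

Bids in order: 50,000 (Ivan) > 40,900 (Zane) > 29,100 (Rosa) > 27,500 (Priya) > 16,700 (Uma) > 2,300 (Vik)
Ivan wins with the top bid; all bids are sunk regardless.
Every bidder forfeits their bid regardless of winning.
Revenue = 50,000 + 40,900 + 29,100 + 16,700 + 27,500 + 2,300 = $166,500.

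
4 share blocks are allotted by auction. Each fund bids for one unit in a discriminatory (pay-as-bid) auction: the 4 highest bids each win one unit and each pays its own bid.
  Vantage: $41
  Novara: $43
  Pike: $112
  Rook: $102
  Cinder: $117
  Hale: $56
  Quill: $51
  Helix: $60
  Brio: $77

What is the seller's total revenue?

Total revenue: $408

Ordering the bids: 117 (Cinder), 112 (Pike), 102 (Rook), 77 (Brio), 60 (Helix), 56 (Hale), …
The 4 highest are Cinder, Pike, Rook, Brio.
Total revenue = 117 + 112 + 102 + 77 = $408.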